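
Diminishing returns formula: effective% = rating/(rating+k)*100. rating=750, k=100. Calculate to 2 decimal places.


effective% = rating / (rating + k) * 100
= 750 / (750 + 100) * 100
= 750 / 850 * 100
= 0.882353 * 100
= 88.24%

88.24%


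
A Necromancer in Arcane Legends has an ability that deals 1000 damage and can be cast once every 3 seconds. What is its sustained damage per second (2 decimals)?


DPS = damage / cooldown
= 1000 / 3
= 333.33

333.33 DPS


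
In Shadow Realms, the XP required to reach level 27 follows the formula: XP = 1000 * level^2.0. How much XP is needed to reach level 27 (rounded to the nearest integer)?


XP = 1000 * level^2.0
Substitute level = 27:
XP = 1000 * 27^2.0
= 1000 * 729.0
= 729000

729000 XP


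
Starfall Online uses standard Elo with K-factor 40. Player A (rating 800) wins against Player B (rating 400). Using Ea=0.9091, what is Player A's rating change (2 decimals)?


Elo update: delta = K * (S - Ea), where S = 1 (wins)
S - Ea = 1 - 0.9091 = 0.0909
Rating change = 40 * 0.0909
= 3.64

3.64 rating points


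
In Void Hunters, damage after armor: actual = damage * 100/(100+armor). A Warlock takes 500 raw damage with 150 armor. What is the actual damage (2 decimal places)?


actual = 500 * 100 / (100 + 150)
= 500 * 100 / 250
= 50000 / 250
= 200.00

200.00 damage


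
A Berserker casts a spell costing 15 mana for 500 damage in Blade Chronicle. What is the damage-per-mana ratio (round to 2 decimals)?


Efficiency = damage / mana
= 500 / 15
= 33.33

33.33 dmg/mana


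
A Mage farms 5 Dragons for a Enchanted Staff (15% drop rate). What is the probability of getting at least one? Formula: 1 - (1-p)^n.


P(at least one) = 1 - P(none) = 1 - (1-p)^n
p = 15/100 = 0.15
1 - p = 0.85
(1 - p)^5 = 0.85^5 = 0.443705
P(at least one) = 1 - 0.443705 = 0.5563

0.5563


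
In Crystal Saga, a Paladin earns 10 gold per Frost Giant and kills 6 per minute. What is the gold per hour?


Gold per minute = 10 * 6 = 60
Gold per hour = 60 * 60 = 3600

3600 gold/hour


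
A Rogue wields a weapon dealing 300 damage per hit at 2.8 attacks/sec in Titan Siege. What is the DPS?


DPS = damage * attack_speed
= 300 * 2.8
= 840.0

840.0 DPS


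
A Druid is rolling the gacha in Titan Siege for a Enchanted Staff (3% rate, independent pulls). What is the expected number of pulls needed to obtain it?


Expected pulls for a geometric distribution = 1/p = 100 / rate%
= 100 / 3
= 33.33

33.33 pulls


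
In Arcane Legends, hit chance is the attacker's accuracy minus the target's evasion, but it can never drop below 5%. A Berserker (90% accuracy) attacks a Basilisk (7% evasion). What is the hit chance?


accuracy - evasion = 90 - 7 = 83
Apply floor: max(83, 5) = 83
Hit chance = 83%

83%


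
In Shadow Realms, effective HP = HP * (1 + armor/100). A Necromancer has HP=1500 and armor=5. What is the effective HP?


EHP = 1500 * (1 + 5/100)
= 1500 * (1 + 0.05)
= 1500 * 1.05
= 1575.0

1575.0 EHP


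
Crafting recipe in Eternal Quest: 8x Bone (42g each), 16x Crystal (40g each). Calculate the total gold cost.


Cost breakdown:
  Bone: 8 * 42 = 336
  Crystal: 16 * 40 = 640
Total = 336 + 640 = 976

976 gold


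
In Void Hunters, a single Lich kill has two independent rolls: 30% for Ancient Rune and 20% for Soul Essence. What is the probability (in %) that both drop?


For independent events, P(both) = P(A) * P(B)
= 30% * 20%
= 600 / 100 %
= 6.0%

6.0%


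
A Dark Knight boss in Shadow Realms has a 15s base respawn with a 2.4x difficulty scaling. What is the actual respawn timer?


Respawn time = base * multiplier
= 15 * 2.4
= 36.0 seconds

36.0 seconds


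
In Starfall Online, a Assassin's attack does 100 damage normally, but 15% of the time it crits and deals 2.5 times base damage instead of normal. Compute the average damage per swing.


E[dmg] = base * (1 + crit_chance * (crit_mult - 1))
cc as decimal = 15/100 = 0.15
cm - 1 = 2.5 - 1 = 1.5
Bonus factor = 0.15 * 1.5 = 0.225
Total multiplier = 1 + 0.225 = 1.225
Expected damage = 100 * 1.225 = 122.50

122.50 damage


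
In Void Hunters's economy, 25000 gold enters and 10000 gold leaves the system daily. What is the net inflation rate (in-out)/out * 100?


Net gold = 25000 - 10000 = 15000
Inflation rate = net / sunk * 100 = 15000 / 10000 * 100
= 1.5 * 100
= 150.00%

150.00%


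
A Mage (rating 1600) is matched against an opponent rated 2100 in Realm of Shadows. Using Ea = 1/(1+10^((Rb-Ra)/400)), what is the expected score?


Elo expected score: Ea = 1/(1 + 10^((Rb-Ra)/400))
Rb - Ra = 2100 - 1600 = 500
(Rb-Ra)/400 = 500/400 = 1.25
10^1.25 = 17.782794
Ea = 1/(1 + 17.782794) = 1/18.782794 = 0.0532

0.0532


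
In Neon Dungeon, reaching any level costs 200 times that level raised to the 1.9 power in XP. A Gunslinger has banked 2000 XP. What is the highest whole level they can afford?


XP = 200 * level^1.9, so level = (XP / 200)^(1/1.9)
= (2000 / 200)^(1/1.9)
= 10.0^0.5263
= 3.3598
Floor: level = 3

level 3


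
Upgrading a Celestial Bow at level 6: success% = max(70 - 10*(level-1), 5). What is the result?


raw_rate = 70 - 10 * (6 - 1)
= 70 - 10 * 5
= 70 - 50
= 20
Apply floor: max(20, 5) = 20%

20%


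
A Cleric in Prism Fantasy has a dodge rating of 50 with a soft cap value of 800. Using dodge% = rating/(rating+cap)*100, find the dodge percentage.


dodge% = 50 / (50 + 800) * 100
= 50 / 850 * 100
= 0.058824 * 100
= 5.88%

5.88%


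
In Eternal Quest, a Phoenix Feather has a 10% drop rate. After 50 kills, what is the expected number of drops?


Expected drops = kills * (drop_rate / 100)
= 50 * (10 / 100)
= 50 * 0.1
= 5.0

5.0 drops


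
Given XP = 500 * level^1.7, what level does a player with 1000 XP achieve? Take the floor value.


XP = 500 * level^1.7, so level = (XP / 500)^(1/1.7)
= (1000 / 500)^(1/1.7)
= 2.0^0.5882
= 1.5034
Floor: level = 1

level 1


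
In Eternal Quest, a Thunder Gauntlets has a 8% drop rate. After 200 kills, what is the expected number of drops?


Expected drops = kills * (drop_rate / 100)
= 200 * (8 / 100)
= 200 * 0.08
= 16.0

16.0 drops


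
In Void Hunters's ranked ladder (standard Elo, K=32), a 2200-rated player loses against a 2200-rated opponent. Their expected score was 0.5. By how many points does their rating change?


Elo update: delta = K * (S - Ea), where S = 0 (loses)
S - Ea = 0 - 0.5 = -0.5
Rating change = 32 * -0.5
= -16.00

-16.00 rating points


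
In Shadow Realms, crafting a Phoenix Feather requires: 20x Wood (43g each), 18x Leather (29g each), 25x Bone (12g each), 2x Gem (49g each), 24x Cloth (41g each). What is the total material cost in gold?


Cost breakdown:
  Wood: 20 * 43 = 860
  Leather: 18 * 29 = 522
  Bone: 25 * 12 = 300
  Gem: 2 * 49 = 98
  Cloth: 24 * 41 = 984
Total = 860 + 522 + 300 + 98 + 984 = 2764

2764 gold


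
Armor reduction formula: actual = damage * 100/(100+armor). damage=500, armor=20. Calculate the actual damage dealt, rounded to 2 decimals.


actual = 500 * 100 / (100 + 20)
= 500 * 100 / 120
= 50000 / 120
= 416.67

416.67 damage


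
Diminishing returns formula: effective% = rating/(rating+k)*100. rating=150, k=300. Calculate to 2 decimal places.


effective% = rating / (rating + k) * 100
= 150 / (150 + 300) * 100
= 150 / 450 * 100
= 0.333333 * 100
= 33.33%

33.33%


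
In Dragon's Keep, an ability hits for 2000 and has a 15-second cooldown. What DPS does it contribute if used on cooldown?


DPS = damage / cooldown
= 2000 / 15
= 133.33

133.33 DPS


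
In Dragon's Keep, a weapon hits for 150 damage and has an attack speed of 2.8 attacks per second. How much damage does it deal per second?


DPS = damage * attack_speed
= 150 * 2.8
= 420.0

420.0 DPS


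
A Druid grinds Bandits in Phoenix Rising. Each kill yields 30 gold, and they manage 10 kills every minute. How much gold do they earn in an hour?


Gold per minute = 30 * 10 = 300
Gold per hour = 300 * 60 = 18000

18000 gold/hour


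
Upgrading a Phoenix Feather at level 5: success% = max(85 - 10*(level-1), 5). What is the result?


raw_rate = 85 - 10 * (5 - 1)
= 85 - 10 * 4
= 85 - 40
= 45
Apply floor: max(45, 5) = 45%

45%


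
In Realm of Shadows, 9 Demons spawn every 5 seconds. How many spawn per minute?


Spawns per minute = count * (60 / interval)
= 9 * (60 / 5)
= 9 * 12.0
= 108.0

108.0 per minute


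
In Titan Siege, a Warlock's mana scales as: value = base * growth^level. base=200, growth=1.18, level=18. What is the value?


value = base * growth^level
= 200 * 1.18^18
= 200 * 19.673251
= 3934.65

3934.65 mana


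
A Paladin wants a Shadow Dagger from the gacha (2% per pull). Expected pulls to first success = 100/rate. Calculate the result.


Expected pulls for a geometric distribution = 1/p = 100 / rate%
= 100 / 2
= 50.0

50.0 pulls


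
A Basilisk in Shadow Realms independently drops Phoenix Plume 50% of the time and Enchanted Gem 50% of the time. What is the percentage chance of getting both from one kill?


For independent events, P(both) = P(A) * P(B)
= 50% * 50%
= 2500 / 100 %
= 25.0%

25.0%


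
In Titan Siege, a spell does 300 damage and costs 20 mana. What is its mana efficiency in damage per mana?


Efficiency = damage / mana
= 300 / 20
= 15.00

15.00 dmg/mana


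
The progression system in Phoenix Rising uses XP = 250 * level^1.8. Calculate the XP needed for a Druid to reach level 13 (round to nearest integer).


XP = 250 * level^1.8
Substitute level = 13:
XP = 250 * 13^1.8
= 250 * 101.1808
= 25295

25295 XP


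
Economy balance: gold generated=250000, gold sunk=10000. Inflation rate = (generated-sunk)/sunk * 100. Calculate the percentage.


Net gold = 250000 - 10000 = 240000
Inflation rate = net / sunk * 100 = 240000 / 10000 * 100
= 24.0 * 100
= 2400.00%

2400.00%


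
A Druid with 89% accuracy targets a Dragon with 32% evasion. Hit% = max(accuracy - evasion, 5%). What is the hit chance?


accuracy - evasion = 89 - 32 = 57
Apply floor: max(57, 5) = 57
Hit chance = 57%

57%


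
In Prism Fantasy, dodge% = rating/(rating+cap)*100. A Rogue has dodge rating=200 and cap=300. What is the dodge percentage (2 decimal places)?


dodge% = 200 / (200 + 300) * 100
= 200 / 500 * 100
= 0.4 * 100
= 40.00%

40.00%


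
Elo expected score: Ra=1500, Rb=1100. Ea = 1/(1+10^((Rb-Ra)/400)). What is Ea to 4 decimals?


Elo expected score: Ea = 1/(1 + 10^((Rb-Ra)/400))
Rb - Ra = 1100 - 1500 = -400
(Rb-Ra)/400 = -400/400 = -1.0
10^-1.0 = 0.1
Ea = 1/(1 + 0.1) = 1/1.1 = 0.9091

0.9091


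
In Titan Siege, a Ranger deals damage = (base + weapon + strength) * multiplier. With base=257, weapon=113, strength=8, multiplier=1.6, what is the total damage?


Sum base + weapon + str = 257 + 113 + 8 = 378
Multiply by 1.6:
378 * 1.6 = 604.8

604.8 damage


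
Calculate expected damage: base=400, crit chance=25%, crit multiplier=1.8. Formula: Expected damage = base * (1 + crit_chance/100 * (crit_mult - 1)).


E[dmg] = base * (1 + crit_chance * (crit_mult - 1))
cc as decimal = 25/100 = 0.25
cm - 1 = 1.8 - 1 = 0.8
Bonus factor = 0.25 * 0.8 = 0.2
Total multiplier = 1 + 0.2 = 1.2
Expected damage = 400 * 1.2 = 480.00

480.00 damage


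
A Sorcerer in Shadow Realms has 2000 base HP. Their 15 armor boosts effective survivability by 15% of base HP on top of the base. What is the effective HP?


EHP = 2000 * (1 + 15/100)
= 2000 * (1 + 0.15)
= 2000 * 1.15
= 2300.0

2300.0 EHP


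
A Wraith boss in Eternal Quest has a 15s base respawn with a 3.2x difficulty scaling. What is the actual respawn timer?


Respawn time = base * multiplier
= 15 * 3.2
= 48.0 seconds

48.0 seconds


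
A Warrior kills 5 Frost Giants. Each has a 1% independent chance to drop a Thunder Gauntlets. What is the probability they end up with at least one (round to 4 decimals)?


P(at least one) = 1 - P(none) = 1 - (1-p)^n
p = 1/100 = 0.01
1 - p = 0.99
(1 - p)^5 = 0.99^5 = 0.950990
P(at least one) = 1 - 0.950990 = 0.0490

0.0490


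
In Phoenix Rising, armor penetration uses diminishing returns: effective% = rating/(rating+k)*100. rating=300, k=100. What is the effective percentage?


effective% = rating / (rating + k) * 100
= 300 / (300 + 100) * 100
= 300 / 400 * 100
= 0.75 * 100
= 75.00%

75.00%


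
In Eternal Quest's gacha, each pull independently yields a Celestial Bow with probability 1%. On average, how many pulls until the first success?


Expected pulls for a geometric distribution = 1/p = 100 / rate%
= 100 / 1
= 100.0

100.0 pulls


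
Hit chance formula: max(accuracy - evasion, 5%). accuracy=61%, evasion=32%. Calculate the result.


accuracy - evasion = 61 - 32 = 29
Apply floor: max(29, 5) = 29
Hit chance = 29%

29%


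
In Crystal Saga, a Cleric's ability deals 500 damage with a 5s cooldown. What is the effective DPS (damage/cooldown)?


DPS = damage / cooldown
= 500 / 5
= 100.00

100.00 DPS


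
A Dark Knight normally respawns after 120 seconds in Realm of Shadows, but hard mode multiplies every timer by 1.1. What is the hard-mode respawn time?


Respawn time = base * multiplier
= 120 * 1.1
= 132.0 seconds

132.0 seconds


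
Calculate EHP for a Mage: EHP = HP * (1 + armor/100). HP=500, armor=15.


EHP = 500 * (1 + 15/100)
= 500 * (1 + 0.15)
= 500 * 1.15
= 575.0

575.0 EHP


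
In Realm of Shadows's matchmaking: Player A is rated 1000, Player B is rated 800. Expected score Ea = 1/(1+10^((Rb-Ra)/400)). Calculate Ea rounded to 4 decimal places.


Elo expected score: Ea = 1/(1 + 10^((Rb-Ra)/400))
Rb - Ra = 800 - 1000 = -200
(Rb-Ra)/400 = -200/400 = -0.5
10^-0.5 = 0.316228
Ea = 1/(1 + 0.316228) = 1/1.316228 = 0.7597

0.7597


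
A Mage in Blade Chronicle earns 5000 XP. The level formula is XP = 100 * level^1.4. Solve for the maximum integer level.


XP = 100 * level^1.4, so level = (XP / 100)^(1/1.4)
= (5000 / 100)^(1/1.4)
= 50.0^0.7143
= 16.3512
Floor: level = 16

level 16


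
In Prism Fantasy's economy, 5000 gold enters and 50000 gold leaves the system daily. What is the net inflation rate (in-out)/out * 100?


Net gold = 5000 - 50000 = -45000
Inflation rate = net / sunk * 100 = -45000 / 50000 * 100
= -0.9 * 100
= -90.00%

-90.00%


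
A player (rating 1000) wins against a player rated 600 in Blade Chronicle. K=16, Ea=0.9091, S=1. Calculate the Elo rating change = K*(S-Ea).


Elo update: delta = K * (S - Ea), where S = 1 (wins)
S - Ea = 1 - 0.9091 = 0.0909
Rating change = 16 * 0.0909
= 1.45

1.45 rating points


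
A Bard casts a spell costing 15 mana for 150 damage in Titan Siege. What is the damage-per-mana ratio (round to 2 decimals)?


Efficiency = damage / mana
= 150 / 15
= 10.00

10.00 dmg/mana


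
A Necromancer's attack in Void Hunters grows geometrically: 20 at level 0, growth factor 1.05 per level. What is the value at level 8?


value = base * growth^level
= 20 * 1.05^8
= 20 * 1.477455
= 29.55

29.55 attack


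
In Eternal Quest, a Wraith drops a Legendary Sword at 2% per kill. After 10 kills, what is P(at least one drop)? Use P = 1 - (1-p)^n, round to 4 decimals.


P(at least one) = 1 - P(none) = 1 - (1-p)^n
p = 2/100 = 0.02
1 - p = 0.98
(1 - p)^10 = 0.98^10 = 0.817073
P(at least one) = 1 - 0.817073 = 0.1829

0.1829


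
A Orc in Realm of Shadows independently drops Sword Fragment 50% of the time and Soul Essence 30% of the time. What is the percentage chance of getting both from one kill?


For independent events, P(both) = P(A) * P(B)
= 50% * 30%
= 1500 / 100 %
= 15.0%

15.0%


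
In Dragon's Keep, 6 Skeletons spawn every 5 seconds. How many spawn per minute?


Spawns per minute = count * (60 / interval)
= 6 * (60 / 5)
= 6 * 12.0
= 72.0

72.0 per minute


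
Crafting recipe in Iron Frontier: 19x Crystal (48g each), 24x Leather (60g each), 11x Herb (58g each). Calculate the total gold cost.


Cost breakdown:
  Crystal: 19 * 48 = 912
  Leather: 24 * 60 = 1440
  Herb: 11 * 58 = 638
Total = 912 + 1440 + 638 = 2990

2990 gold


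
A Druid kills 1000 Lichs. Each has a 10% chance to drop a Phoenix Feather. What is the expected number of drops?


Expected drops = kills * (drop_rate / 100)
= 1000 * (10 / 100)
= 1000 * 0.1
= 100.0

100.0 drops


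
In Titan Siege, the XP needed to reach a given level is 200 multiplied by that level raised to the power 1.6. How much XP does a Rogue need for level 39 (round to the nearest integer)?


XP = 200 * level^1.6
Substitute level = 39:
XP = 200 * 39^1.6
= 200 * 351.3204
= 70264

70264 XP


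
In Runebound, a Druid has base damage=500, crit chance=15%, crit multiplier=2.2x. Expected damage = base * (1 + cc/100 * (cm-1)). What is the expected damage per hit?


E[dmg] = base * (1 + crit_chance * (crit_mult - 1))
cc as decimal = 15/100 = 0.15
cm - 1 = 2.2 - 1 = 1.2
Bonus factor = 0.15 * 1.2 = 0.18
Total multiplier = 1 + 0.18 = 1.18
Expected damage = 500 * 1.18 = 590.00

590.00 damage


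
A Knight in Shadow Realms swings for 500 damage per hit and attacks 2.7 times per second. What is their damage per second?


DPS = damage * attack_speed
= 500 * 2.7
= 1350.0

1350.0 DPS


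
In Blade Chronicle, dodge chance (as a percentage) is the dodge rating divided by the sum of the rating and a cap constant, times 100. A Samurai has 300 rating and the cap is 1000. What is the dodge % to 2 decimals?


dodge% = 300 / (300 + 1000) * 100
= 300 / 1300 * 100
= 0.230769 * 100
= 23.08%

23.08%


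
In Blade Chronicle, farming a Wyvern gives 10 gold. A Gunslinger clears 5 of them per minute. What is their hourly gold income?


Gold per minute = 10 * 5 = 50
Gold per hour = 50 * 60 = 3000

3000 gold/hour


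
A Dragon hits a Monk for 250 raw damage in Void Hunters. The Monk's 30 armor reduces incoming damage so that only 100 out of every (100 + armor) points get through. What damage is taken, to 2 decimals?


actual = 250 * 100 / (100 + 30)
= 250 * 100 / 130
= 25000 / 130
= 192.31

192.31 damage


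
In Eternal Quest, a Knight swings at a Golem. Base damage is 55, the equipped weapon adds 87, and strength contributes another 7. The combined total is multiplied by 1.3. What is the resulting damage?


Sum base + weapon + str = 55 + 87 + 7 = 149
Multiply by 1.3:
149 * 1.3 = 193.7

193.7 damage


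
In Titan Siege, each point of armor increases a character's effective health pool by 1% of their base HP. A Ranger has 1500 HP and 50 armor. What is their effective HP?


EHP = 1500 * (1 + 50/100)
= 1500 * (1 + 0.5)
= 1500 * 1.5
= 2250.0

2250.0 EHP


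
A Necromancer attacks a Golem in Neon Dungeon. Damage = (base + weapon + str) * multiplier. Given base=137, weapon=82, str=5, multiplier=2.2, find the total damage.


Sum base + weapon + str = 137 + 82 + 5 = 224
Multiply by 2.2:
224 * 2.2 = 492.8

492.8 damage


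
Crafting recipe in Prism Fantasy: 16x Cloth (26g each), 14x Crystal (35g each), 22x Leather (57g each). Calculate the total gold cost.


Cost breakdown:
  Cloth: 16 * 26 = 416
  Crystal: 14 * 35 = 490
  Leather: 22 * 57 = 1254
Total = 416 + 490 + 1254 = 2160

2160 gold


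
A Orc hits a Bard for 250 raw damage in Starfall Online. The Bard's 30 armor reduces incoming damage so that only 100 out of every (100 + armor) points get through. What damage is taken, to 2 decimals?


actual = 250 * 100 / (100 + 30)
= 250 * 100 / 130
= 25000 / 130
= 192.31

192.31 damage


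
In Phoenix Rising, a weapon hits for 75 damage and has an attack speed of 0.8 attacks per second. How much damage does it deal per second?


DPS = damage * attack_speed
= 75 * 0.8
= 60.0

60.0 DPS


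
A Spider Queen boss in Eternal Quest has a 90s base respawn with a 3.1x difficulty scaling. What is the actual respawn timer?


Respawn time = base * multiplier
= 90 * 3.1
= 279.0 seconds

279.0 seconds


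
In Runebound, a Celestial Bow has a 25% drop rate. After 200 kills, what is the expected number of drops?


Expected drops = kills * (drop_rate / 100)
= 200 * (25 / 100)
= 200 * 0.25
= 50.0

50.0 drops


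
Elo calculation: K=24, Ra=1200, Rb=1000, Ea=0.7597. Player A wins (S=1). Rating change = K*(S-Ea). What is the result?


Elo update: delta = K * (S - Ea), where S = 1 (wins)
S - Ea = 1 - 0.7597 = 0.2403
Rating change = 24 * 0.2403
= 5.77

5.77 rating points


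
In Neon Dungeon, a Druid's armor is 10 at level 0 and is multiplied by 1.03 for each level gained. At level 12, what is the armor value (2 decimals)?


value = base * growth^level
= 10 * 1.03^12
= 10 * 1.425761
= 14.26

14.26 armor


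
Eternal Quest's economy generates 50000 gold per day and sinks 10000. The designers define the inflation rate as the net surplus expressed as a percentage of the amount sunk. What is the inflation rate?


Net gold = 50000 - 10000 = 40000
Inflation rate = net / sunk * 100 = 40000 / 10000 * 100
= 4.0 * 100
= 400.00%

400.00%


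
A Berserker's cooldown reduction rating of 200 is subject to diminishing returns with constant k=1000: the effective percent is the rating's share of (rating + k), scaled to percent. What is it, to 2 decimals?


effective% = rating / (rating + k) * 100
= 200 / (200 + 1000) * 100
= 200 / 1200 * 100
= 0.166667 * 100
= 16.67%

16.67%


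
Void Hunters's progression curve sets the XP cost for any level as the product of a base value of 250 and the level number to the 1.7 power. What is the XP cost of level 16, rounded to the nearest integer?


XP = 250 * level^1.7
Substitute level = 16:
XP = 250 * 16^1.7
= 250 * 111.4305
= 27858

27858 XP


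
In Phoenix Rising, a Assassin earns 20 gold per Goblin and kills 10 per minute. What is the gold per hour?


Gold per minute = 20 * 10 = 200
Gold per hour = 200 * 60 = 12000

12000 gold/hour


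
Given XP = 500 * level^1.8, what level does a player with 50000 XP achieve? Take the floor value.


XP = 500 * level^1.8, so level = (XP / 500)^(1/1.8)
= (50000 / 500)^(1/1.8)
= 100.0^0.5556
= 12.9155
Floor: level = 12

level 12


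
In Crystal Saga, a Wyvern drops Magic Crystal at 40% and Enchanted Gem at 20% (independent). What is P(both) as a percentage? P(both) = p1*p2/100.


For independent events, P(both) = P(A) * P(B)
= 40% * 20%
= 800 / 100 %
= 8.0%

8.0%


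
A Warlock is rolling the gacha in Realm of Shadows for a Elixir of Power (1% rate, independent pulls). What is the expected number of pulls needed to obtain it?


Expected pulls for a geometric distribution = 1/p = 100 / rate%
= 100 / 1
= 100.0

100.0 pulls


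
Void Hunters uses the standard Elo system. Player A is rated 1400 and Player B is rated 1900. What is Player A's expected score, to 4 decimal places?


Elo expected score: Ea = 1/(1 + 10^((Rb-Ra)/400))
Rb - Ra = 1900 - 1400 = 500
(Rb-Ra)/400 = 500/400 = 1.25
10^1.25 = 17.782794
Ea = 1/(1 + 17.782794) = 1/18.782794 = 0.0532

0.0532


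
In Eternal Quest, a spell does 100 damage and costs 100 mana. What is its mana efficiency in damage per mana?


Efficiency = damage / mana
= 100 / 100
= 1.00

1.00 dmg/mana


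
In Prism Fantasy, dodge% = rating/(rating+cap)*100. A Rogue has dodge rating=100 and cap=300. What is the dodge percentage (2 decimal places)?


dodge% = 100 / (100 + 300) * 100
= 100 / 400 * 100
= 0.25 * 100
= 25.00%

25.00%


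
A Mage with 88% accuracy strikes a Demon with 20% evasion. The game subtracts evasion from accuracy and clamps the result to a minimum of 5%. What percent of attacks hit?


accuracy - evasion = 88 - 20 = 68
Apply floor: max(68, 5) = 68
Hit chance = 68%

68%


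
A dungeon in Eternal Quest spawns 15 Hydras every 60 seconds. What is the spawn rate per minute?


Spawns per minute = count * (60 / interval)
= 15 * (60 / 60)
= 15 * 1.0
= 15.0

15.0 per minute


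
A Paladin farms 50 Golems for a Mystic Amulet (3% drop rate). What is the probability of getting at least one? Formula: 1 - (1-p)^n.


P(at least one) = 1 - P(none) = 1 - (1-p)^n
p = 3/100 = 0.03
1 - p = 0.97
(1 - p)^50 = 0.97^50 = 0.218065
P(at least one) = 1 - 0.218065 = 0.7819

0.7819


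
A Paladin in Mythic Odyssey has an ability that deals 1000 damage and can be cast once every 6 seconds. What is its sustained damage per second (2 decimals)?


DPS = damage / cooldown
= 1000 / 6
= 166.67

166.67 DPS


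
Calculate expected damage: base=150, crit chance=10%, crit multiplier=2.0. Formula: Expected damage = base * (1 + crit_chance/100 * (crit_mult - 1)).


E[dmg] = base * (1 + crit_chance * (crit_mult - 1))
cc as decimal = 10/100 = 0.1
cm - 1 = 2.0 - 1 = 1.0
Bonus factor = 0.1 * 1.0 = 0.1
Total multiplier = 1 + 0.1 = 1.1
Expected damage = 150 * 1.1 = 165.00

165.00 damage


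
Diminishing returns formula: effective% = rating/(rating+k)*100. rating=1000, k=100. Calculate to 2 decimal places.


effective% = rating / (rating + k) * 100
= 1000 / (1000 + 100) * 100
= 1000 / 1100 * 100
= 0.909091 * 100
= 90.91%

90.91%


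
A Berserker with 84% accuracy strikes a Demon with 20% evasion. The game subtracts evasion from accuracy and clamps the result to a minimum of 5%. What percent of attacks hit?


accuracy - evasion = 84 - 20 = 64
Apply floor: max(64, 5) = 64
Hit chance = 64%

64%


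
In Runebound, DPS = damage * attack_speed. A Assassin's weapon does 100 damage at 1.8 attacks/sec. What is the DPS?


DPS = damage * attack_speed
= 100 * 1.8
= 180.0

180.0 DPS


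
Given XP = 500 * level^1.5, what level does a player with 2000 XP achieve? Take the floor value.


XP = 500 * level^1.5, so level = (XP / 500)^(1/1.5)
= (2000 / 500)^(1/1.5)
= 4.0^0.6667
= 2.5198
Floor: level = 2

level 2


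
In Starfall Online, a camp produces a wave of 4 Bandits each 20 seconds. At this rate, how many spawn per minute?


Spawns per minute = count * (60 / interval)
= 4 * (60 / 20)
= 4 * 3.0
= 12.0

12.0 per minute


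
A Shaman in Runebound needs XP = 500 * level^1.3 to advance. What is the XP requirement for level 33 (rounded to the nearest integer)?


XP = 500 * level^1.3
Substitute level = 33:
XP = 500 * 33^1.3
= 500 * 94.2037
= 47102

47102 XP


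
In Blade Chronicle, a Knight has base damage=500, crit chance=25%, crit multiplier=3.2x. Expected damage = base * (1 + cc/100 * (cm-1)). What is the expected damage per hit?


E[dmg] = base * (1 + crit_chance * (crit_mult - 1))
cc as decimal = 25/100 = 0.25
cm - 1 = 3.2 - 1 = 2.2
Bonus factor = 0.25 * 2.2 = 0.55
Total multiplier = 1 + 0.55 = 1.55
Expected damage = 500 * 1.55 = 775.00

775.00 damage


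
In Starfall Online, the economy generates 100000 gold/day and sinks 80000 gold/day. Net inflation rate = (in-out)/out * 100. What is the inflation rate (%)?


Net gold = 100000 - 80000 = 20000
Inflation rate = net / sunk * 100 = 20000 / 80000 * 100
= 0.25 * 100
= 25.00%

25.00%


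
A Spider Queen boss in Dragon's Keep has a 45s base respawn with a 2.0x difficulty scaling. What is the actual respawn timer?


Respawn time = base * multiplier
= 45 * 2.0
= 90.0 seconds

90.0 seconds


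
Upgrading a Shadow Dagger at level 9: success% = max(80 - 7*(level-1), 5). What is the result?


raw_rate = 80 - 7 * (9 - 1)
= 80 - 7 * 8
= 80 - 56
= 24
Apply floor: max(24, 5) = 24%

24%


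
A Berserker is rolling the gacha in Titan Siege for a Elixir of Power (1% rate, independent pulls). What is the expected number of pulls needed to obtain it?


Expected pulls for a geometric distribution = 1/p = 100 / rate%
= 100 / 1
= 100.0

100.0 pulls


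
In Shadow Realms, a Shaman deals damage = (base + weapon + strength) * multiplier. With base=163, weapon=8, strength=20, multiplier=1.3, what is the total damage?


Sum base + weapon + str = 163 + 8 + 20 = 191
Multiply by 1.3:
191 * 1.3 = 248.3

248.3 damage


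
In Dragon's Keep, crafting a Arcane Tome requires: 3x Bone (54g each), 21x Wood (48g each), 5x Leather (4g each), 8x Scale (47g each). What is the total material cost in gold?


Cost breakdown:
  Bone: 3 * 54 = 162
  Wood: 21 * 48 = 1008
  Leather: 5 * 4 = 20
  Scale: 8 * 47 = 376
Total = 162 + 1008 + 20 + 376 = 1566

1566 gold


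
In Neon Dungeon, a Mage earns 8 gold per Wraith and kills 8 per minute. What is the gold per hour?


Gold per minute = 8 * 8 = 64
Gold per hour = 64 * 60 = 3840

3840 gold/hour


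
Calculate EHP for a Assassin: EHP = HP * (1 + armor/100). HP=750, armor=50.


EHP = 750 * (1 + 50/100)
= 750 * (1 + 0.5)
= 750 * 1.5
= 1125.0

1125.0 EHP


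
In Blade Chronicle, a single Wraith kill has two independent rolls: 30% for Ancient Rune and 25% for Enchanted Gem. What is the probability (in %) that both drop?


For independent events, P(both) = P(A) * P(B)
= 30% * 25%
= 750 / 100 %
= 7.5%

7.5%


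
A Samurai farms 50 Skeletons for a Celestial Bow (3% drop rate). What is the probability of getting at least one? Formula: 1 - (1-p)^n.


P(at least one) = 1 - P(none) = 1 - (1-p)^n
p = 3/100 = 0.03
1 - p = 0.97
(1 - p)^50 = 0.97^50 = 0.218065
P(at least one) = 1 - 0.218065 = 0.7819

0.7819


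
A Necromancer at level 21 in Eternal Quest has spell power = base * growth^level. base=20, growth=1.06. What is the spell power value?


value = base * growth^level
= 20 * 1.06^21
= 20 * 3.399564
= 67.99

67.99 spell power


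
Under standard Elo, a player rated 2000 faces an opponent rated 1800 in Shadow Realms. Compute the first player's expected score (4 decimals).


Elo expected score: Ea = 1/(1 + 10^((Rb-Ra)/400))
Rb - Ra = 1800 - 2000 = -200
(Rb-Ra)/400 = -200/400 = -0.5
10^-0.5 = 0.316228
Ea = 1/(1 + 0.316228) = 1/1.316228 = 0.7597

0.7597


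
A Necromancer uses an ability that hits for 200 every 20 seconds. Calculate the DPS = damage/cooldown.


DPS = damage / cooldown
= 200 / 20
= 10.00

10.00 DPS


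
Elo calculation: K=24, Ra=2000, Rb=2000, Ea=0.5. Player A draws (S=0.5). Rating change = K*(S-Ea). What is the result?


Elo update: delta = K * (S - Ea), where S = 0.5 (draws)
S - Ea = 0.5 - 0.5 = 0.0
Rating change = 24 * 0.0
= 0.00

0.00 rating points


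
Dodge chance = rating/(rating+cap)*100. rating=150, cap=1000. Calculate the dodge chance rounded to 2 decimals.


dodge% = 150 / (150 + 1000) * 100
= 150 / 1150 * 100
= 0.130435 * 100
= 13.04%

13.04%


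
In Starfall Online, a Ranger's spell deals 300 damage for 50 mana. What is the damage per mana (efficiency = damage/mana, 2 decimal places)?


Efficiency = damage / mana
= 300 / 50
= 6.00

6.00 dmg/mana


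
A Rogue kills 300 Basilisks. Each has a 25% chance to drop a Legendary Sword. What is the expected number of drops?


Expected drops = kills * (drop_rate / 100)
= 300 * (25 / 100)
= 300 * 0.25
= 75.0

75.0 drops


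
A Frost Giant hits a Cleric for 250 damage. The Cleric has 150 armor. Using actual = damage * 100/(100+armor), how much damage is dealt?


actual = 250 * 100 / (100 + 150)
= 250 * 100 / 250
= 25000 / 250
= 100.00

100.00 damage


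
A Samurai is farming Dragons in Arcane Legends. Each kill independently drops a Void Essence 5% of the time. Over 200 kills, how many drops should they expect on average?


Expected drops = kills * (drop_rate / 100)
= 200 * (5 / 100)
= 200 * 0.05
= 10.0

10.0 drops


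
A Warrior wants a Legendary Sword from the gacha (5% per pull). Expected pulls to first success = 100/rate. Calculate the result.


Expected pulls for a geometric distribution = 1/p = 100 / rate%
= 100 / 5
= 20.0

20.0 pulls


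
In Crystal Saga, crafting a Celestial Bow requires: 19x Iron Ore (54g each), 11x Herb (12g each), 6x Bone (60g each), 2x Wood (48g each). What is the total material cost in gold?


Cost breakdown:
  Iron Ore: 19 * 54 = 1026
  Herb: 11 * 12 = 132
  Bone: 6 * 60 = 360
  Wood: 2 * 48 = 96
Total = 1026 + 132 + 360 + 96 = 1614

1614 gold


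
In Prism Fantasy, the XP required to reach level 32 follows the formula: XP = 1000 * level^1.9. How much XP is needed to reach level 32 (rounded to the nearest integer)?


XP = 1000 * level^1.9
Substitute level = 32:
XP = 1000 * 32^1.9
= 1000 * 724.0773
= 724077

724077 XP


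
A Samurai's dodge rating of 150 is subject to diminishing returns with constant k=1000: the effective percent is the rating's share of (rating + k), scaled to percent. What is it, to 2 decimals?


effective% = rating / (rating + k) * 100
= 150 / (150 + 1000) * 100
= 150 / 1150 * 100
= 0.130435 * 100
= 13.04%

13.04%


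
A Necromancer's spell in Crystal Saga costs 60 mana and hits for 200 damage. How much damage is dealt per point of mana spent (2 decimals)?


Efficiency = damage / mana
= 200 / 60
= 3.33

3.33 dmg/mana


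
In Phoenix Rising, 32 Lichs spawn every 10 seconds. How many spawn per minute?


Spawns per minute = count * (60 / interval)
= 32 * (60 / 10)
= 32 * 6.0
= 192.0

192.0 per minute


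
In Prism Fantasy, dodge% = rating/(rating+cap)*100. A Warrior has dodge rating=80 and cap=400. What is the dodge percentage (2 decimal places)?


dodge% = 80 / (80 + 400) * 100
= 80 / 480 * 100
= 0.166667 * 100
= 16.67%

16.67%


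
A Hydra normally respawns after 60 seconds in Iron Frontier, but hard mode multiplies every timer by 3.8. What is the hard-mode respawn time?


Respawn time = base * multiplier
= 60 * 3.8
= 228.0 seconds

228.0 seconds


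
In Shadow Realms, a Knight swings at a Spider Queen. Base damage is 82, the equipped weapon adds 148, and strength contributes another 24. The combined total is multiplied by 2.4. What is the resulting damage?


Sum base + weapon + str = 82 + 148 + 24 = 254
Multiply by 2.4:
254 * 2.4 = 609.6

609.6 damage


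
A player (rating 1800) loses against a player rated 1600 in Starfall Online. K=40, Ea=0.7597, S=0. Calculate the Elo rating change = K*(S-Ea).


Elo update: delta = K * (S - Ea), where S = 0 (loses)
S - Ea = 0 - 0.7597 = -0.7597
Rating change = 40 * -0.7597
= -30.39

-30.39 rating points


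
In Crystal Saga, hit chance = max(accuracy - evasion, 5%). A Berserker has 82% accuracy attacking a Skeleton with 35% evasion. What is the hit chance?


accuracy - evasion = 82 - 35 = 47
Apply floor: max(47, 5) = 47
Hit chance = 47%

47%


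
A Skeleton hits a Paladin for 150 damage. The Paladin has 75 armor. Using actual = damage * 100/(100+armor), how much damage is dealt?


actual = 150 * 100 / (100 + 75)
= 150 * 100 / 175
= 15000 / 175
= 85.71

85.71 damage


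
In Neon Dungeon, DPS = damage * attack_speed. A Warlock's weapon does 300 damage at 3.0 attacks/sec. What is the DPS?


DPS = damage * attack_speed
= 300 * 3.0
= 900.0

900.0 DPS


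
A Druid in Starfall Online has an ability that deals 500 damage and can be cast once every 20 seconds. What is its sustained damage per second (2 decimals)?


DPS = damage / cooldown
= 500 / 20
= 25.00

25.00 DPS


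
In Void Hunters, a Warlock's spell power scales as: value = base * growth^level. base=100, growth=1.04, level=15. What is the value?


value = base * growth^level
= 100 * 1.04^15
= 100 * 1.800944
= 180.09

180.09 spell power


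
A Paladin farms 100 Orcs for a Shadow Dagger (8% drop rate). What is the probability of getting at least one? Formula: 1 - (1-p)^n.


P(at least one) = 1 - P(none) = 1 - (1-p)^n
p = 8/100 = 0.08
1 - p = 0.92
(1 - p)^100 = 0.92^100 = 0.000239
P(at least one) = 1 - 0.000239 = 0.9998

0.9998


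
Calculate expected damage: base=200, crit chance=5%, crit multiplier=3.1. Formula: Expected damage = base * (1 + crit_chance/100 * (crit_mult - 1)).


E[dmg] = base * (1 + crit_chance * (crit_mult - 1))
cc as decimal = 5/100 = 0.05
cm - 1 = 3.1 - 1 = 2.1
Bonus factor = 0.05 * 2.1 = 0.105
Total multiplier = 1 + 0.105 = 1.105
Expected damage = 200 * 1.105 = 221.00

221.00 damage


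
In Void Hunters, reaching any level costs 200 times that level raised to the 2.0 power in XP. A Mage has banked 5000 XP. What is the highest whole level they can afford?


XP = 200 * level^2.0, so level = (XP / 200)^(1/2.0)
= (5000 / 200)^(1/2.0)
= 25.0^0.5
= 5.0
Floor: level = 5

level 5


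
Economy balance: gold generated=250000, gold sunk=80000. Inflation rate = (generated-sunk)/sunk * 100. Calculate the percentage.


Net gold = 250000 - 80000 = 170000
Inflation rate = net / sunk * 100 = 170000 / 80000 * 100
= 2.125 * 100
= 212.50%

212.50%


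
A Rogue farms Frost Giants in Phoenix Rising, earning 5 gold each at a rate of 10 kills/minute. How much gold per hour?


Gold per minute = 5 * 10 = 50
Gold per hour = 50 * 60 = 3000

3000 gold/hour


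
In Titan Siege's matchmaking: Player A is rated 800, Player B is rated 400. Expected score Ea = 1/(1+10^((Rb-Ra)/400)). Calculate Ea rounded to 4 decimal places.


Elo expected score: Ea = 1/(1 + 10^((Rb-Ra)/400))
Rb - Ra = 400 - 800 = -400
(Rb-Ra)/400 = -400/400 = -1.0
10^-1.0 = 0.1
Ea = 1/(1 + 0.1) = 1/1.1 = 0.9091

0.9091


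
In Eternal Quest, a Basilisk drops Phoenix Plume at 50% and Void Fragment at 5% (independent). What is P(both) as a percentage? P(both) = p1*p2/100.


For independent events, P(both) = P(A) * P(B)
= 50% * 5%
= 250 / 100 %
= 2.5%

2.5%


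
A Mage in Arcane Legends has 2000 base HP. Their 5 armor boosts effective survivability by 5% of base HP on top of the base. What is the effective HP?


EHP = 2000 * (1 + 5/100)
= 2000 * (1 + 0.05)
= 2000 * 1.05
= 2100.0

2100.0 EHP


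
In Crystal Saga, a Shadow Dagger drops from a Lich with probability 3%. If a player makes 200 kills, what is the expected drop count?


Expected drops = kills * (drop_rate / 100)
= 200 * (3 / 100)
= 200 * 0.03
= 6.0

6.0 drops


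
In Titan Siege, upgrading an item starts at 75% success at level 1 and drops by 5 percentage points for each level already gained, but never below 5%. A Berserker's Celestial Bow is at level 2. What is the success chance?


raw_rate = 75 - 5 * (2 - 1)
= 75 - 5 * 1
= 75 - 5
= 70
Apply floor: max(70, 5) = 70%

70%


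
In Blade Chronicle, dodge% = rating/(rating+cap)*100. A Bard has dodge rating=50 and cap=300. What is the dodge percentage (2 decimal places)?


dodge% = 50 / (50 + 300) * 100
= 50 / 350 * 100
= 0.142857 * 100
= 14.29%

14.29%


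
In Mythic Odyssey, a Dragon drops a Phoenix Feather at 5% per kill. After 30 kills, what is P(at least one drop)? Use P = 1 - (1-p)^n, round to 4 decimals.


P(at least one) = 1 - P(none) = 1 - (1-p)^n
p = 5/100 = 0.05
1 - p = 0.95
(1 - p)^30 = 0.95^30 = 0.214639
P(at least one) = 1 - 0.214639 = 0.7854

0.7854


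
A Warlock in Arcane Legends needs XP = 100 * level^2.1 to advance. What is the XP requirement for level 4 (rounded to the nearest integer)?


XP = 100 * level^2.1
Substitute level = 4:
XP = 100 * 4^2.1
= 100 * 18.3792
= 1838

1838 XP


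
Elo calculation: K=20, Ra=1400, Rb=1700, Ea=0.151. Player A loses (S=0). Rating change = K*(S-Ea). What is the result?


Elo update: delta = K * (S - Ea), where S = 0 (loses)
S - Ea = 0 - 0.151 = -0.151
Rating change = 20 * -0.151
= -3.02

-3.02 rating points


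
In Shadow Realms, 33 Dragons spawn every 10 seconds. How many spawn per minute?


Spawns per minute = count * (60 / interval)
= 33 * (60 / 10)
= 33 * 6.0
= 198.0

198.0 per minute


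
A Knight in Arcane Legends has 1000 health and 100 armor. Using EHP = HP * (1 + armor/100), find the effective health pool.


EHP = 1000 * (1 + 100/100)
= 1000 * (1 + 1.0)
= 1000 * 2.0
= 2000.0

2000.0 EHP


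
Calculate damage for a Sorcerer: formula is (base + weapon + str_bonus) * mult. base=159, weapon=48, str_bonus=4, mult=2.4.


Sum base + weapon + str = 159 + 48 + 4 = 211
Multiply by 2.4:
211 * 2.4 = 506.4

506.4 damage


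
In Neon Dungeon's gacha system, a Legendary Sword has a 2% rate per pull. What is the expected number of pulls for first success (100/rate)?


Expected pulls for a geometric distribution = 1/p = 100 / rate%
= 100 / 2
= 50.0

50.0 pulls


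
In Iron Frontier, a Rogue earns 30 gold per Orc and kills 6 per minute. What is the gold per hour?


Gold per minute = 30 * 6 = 180
Gold per hour = 180 * 60 = 10800

10800 gold/hour
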